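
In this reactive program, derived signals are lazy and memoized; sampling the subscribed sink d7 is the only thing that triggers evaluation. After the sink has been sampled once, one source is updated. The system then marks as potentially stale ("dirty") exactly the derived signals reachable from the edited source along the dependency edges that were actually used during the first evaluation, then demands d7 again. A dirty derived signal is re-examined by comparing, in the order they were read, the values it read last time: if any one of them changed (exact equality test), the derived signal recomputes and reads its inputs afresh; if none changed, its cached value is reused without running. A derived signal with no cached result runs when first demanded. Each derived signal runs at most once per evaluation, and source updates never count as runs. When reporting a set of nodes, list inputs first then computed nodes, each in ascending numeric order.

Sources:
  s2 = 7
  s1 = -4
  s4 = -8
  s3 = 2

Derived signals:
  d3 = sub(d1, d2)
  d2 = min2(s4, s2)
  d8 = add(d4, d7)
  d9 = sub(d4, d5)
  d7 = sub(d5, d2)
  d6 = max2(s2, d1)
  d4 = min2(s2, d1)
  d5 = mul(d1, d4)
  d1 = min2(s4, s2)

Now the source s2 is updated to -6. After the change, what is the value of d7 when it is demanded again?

Demanding d7 again yields 72.
Note where the cutoff bites: d5 is checked, finds nothing changed, and keeps its cache.

First demand of the output computes:
  d1 = min2(-8, 7) = -8
  d2 = min2(-8, 7) = -8
  d4 = min2(7, -8) = -8
  d5 = mul(-8, -8) = 64
  d7 = sub(64, -8) = 72

After the edit, cleaning proceeds:
  d1: a read changed (s2 7->-6) — executes, giving -8 — identical to its old value.
  d2: a read changed (s2 7->-6) — executes, giving -8 — identical to its old value.
  d4: a read changed (s2 7->-6) — executes, giving -8 — identical to its old value.
  d5: dirty, but its reads are unchanged (d1 unchanged, d4 unchanged); cached 64 stands.
  d7: dirty, but its reads are unchanged (d5 unchanged, d2 unchanged); cached 72 stands.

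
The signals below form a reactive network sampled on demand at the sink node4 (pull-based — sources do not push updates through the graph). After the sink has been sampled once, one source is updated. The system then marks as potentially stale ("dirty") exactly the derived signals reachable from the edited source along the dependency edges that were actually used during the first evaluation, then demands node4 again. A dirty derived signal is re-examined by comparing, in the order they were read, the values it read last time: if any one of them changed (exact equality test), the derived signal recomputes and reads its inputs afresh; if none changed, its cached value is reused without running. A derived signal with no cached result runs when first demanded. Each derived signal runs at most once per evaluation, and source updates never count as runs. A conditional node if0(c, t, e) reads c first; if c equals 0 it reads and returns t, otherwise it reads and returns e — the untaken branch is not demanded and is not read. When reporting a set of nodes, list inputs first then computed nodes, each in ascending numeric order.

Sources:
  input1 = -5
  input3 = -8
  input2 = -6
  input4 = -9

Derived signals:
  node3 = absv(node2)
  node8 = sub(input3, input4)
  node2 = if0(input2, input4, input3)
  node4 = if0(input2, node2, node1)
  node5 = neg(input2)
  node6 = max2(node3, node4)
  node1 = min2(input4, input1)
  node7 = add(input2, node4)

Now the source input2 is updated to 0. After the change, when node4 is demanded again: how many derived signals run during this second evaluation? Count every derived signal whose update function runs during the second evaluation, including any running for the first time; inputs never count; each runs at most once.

Initial pass — values computed on the first demand:
  node1 = min2(-9, -5) = -9
  node4 = if0(input2=-6 -> else branch node1) = -9

Second demand — change propagation:
  node2: newly demanded (no cache) — executes and yields -9.
  node4: re-runs because input2 -6->0; new result -9 (unchanged).

The important point: the flipped condition pulls in fresh nodes; node2 runs for the first time.

Run set: node2, node4 (2 run).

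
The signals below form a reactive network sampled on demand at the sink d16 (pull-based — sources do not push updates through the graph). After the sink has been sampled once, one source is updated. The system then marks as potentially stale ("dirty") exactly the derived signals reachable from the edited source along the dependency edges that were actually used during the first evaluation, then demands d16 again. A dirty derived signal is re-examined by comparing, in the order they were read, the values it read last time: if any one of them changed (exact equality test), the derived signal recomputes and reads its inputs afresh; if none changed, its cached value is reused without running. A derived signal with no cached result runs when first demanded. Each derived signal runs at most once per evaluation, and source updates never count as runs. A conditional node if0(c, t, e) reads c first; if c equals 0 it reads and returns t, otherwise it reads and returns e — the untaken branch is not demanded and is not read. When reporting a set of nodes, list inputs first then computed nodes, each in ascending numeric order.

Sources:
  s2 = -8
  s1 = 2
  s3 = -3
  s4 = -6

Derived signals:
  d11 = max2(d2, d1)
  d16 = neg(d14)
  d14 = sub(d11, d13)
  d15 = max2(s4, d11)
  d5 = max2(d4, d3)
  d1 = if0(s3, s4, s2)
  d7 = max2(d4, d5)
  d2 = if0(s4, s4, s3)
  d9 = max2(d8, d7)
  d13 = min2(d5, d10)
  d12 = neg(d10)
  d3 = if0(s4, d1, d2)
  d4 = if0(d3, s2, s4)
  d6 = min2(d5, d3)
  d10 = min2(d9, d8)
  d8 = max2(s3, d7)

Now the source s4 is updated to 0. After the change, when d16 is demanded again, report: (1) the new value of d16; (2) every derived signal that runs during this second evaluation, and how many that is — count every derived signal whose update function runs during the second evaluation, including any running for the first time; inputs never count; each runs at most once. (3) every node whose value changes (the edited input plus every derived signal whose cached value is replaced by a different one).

d16 now evaluates to 0.
Run set: d2, d3, d4, d5, d7, d8, d9, d10, d11, d13, d14 (11 run).
Changed values: s4, d2, d3, d4, d5, d7, d8, d9, d10, d11, d13.
The important point: d14 recomputes to an identical value, and the output ends up unchanged.

Initial pass — values computed on the first demand:
  d1 = if0(s3=-3 -> else branch s2) = -8
  d2 = if0(s4=-6 -> else branch s3) = -3
  d3 = if0(s4=-6 -> else branch d2) = -3
  d4 = if0(d3=-3 -> else branch s4) = -6
  d5 = max2(-6, -3) = -3
  d7 = max2(-6, -3) = -3
  d8 = max2(-3, -3) = -3
  d9 = max2(-3, -3) = -3
  d10 = min2(-3, -3) = -3
  d11 = max2(-3, -8) = -3
  d13 = min2(-3, -3) = -3
  d14 = sub(-3, -3) = 0
  d16 = neg(0) = 0

Second demand — change propagation:
  d2: re-runs because s4 -6->0; new result 0.
  d3: re-runs because s4 -6->0; d2 -3->0; new result -8.
  d4: re-runs because d3 -3->-8; s4 -6->0; new result 0.
  d5: re-runs because d4 -6->0; d3 -3->-8; new result 0.
  d7: re-runs because d4 -6->0; d5 -3->0; new result 0.
  d8: re-runs because d7 -3->0; new result 0.
  d9: re-runs because d8 -3->0; d7 -3->0; new result 0.
  d10: re-runs because d9 -3->0; d8 -3->0; new result 0.
  d11: re-runs because d2 -3->0; new result 0.
  d13: re-runs because d5 -3->0; d10 -3->0; new result 0.
  d14: re-runs because d11 -3->0; d13 -3->0; new result 0 (unchanged).
  d16: re-examined; everything it read last time is the same (d14 unchanged) — cache 0 kept, no run.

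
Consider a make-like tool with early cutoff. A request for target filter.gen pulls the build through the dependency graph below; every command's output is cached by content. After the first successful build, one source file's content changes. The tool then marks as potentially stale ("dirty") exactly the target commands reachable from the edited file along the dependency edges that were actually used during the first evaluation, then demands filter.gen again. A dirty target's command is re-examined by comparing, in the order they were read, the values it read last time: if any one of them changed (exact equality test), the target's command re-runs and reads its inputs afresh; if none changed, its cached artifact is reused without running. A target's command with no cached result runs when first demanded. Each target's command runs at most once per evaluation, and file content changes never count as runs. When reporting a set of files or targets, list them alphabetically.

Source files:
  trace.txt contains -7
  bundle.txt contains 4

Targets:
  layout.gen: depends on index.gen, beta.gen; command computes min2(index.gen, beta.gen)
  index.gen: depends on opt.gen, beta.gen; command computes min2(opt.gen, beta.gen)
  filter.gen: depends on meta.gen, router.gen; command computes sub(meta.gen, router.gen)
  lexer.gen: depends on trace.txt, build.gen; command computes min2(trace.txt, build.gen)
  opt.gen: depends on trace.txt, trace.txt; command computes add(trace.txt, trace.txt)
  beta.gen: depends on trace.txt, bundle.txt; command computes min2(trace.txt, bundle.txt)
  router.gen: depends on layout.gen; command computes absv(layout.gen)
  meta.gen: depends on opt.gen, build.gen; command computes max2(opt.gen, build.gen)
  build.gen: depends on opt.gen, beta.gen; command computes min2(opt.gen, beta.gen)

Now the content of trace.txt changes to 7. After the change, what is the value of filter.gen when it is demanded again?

Demanding filter.gen again yields 10.

First demand of the output computes:
  beta.gen = min2(-7, 4) = -7
  opt.gen = add(-7, -7) = -14
  build.gen = min2(-14, -7) = -14
  index.gen = min2(-14, -7) = -14
  layout.gen = min2(-14, -7) = -14
  meta.gen = max2(-14, -14) = -14
  router.gen = absv(-14) = 14
  filter.gen = sub(-14, 14) = -28

After the edit, cleaning proceeds:
  beta.gen: a read changed (trace.txt -7->7) — executes, giving 4.
  opt.gen: a read changed (trace.txt -7->7; trace.txt -7->7) — executes, giving 14.
  build.gen: a read changed (opt.gen -14->14; beta.gen -7->4) — executes, giving 4.
  index.gen: a read changed (opt.gen -14->14; beta.gen -7->4) — executes, giving 4.
  layout.gen: a read changed (index.gen -14->4; beta.gen -7->4) — executes, giving 4.
  meta.gen: a read changed (opt.gen -14->14; build.gen -14->4) — executes, giving 14.
  router.gen: a read changed (layout.gen -14->4) — executes, giving 4.
  filter.gen: a read changed (meta.gen -14->14; router.gen 14->4) — executes, giving 10.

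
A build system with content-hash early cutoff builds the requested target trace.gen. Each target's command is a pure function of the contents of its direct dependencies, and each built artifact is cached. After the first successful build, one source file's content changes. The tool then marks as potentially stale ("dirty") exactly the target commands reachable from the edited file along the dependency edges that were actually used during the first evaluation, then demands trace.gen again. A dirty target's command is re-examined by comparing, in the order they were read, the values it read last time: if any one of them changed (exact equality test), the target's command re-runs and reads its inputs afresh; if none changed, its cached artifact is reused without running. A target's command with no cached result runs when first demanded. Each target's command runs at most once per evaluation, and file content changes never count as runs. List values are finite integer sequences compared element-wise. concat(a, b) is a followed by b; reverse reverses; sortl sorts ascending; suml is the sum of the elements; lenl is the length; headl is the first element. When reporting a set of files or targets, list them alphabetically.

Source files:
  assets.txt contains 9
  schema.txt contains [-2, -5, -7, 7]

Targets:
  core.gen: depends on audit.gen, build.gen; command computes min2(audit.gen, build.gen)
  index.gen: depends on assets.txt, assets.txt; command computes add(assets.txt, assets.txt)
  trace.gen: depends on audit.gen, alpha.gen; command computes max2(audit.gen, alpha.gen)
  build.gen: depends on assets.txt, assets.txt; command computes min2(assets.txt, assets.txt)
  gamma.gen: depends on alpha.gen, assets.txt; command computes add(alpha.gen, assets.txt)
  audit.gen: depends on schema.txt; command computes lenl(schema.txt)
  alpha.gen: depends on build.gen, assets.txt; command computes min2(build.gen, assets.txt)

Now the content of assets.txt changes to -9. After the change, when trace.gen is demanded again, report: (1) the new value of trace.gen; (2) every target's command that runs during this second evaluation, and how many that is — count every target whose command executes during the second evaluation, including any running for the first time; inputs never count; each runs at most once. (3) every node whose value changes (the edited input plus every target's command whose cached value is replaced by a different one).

First evaluation (everything demanded from the output):
  audit.gen = lenl([-2, -5, -7, 7]) = 4
  build.gen = min2(9, 9) = 9
  alpha.gen = min2(9, 9) = 9
  trace.gen = max2(4, 9) = 9

Propagation after the edit:
  build.gen: runs — assets.txt 9->-9; assets.txt 9->-9; result -9.
  alpha.gen: runs — build.gen 9->-9; assets.txt 9->-9; result -9.
  trace.gen: runs — alpha.gen 9->-9; result 4.

New value of trace.gen: 4.
Target commands that run: alpha.gen, build.gen, trace.gen — 3 in total.
Values that change: alpha.gen, assets.txt, build.gen, trace.gen.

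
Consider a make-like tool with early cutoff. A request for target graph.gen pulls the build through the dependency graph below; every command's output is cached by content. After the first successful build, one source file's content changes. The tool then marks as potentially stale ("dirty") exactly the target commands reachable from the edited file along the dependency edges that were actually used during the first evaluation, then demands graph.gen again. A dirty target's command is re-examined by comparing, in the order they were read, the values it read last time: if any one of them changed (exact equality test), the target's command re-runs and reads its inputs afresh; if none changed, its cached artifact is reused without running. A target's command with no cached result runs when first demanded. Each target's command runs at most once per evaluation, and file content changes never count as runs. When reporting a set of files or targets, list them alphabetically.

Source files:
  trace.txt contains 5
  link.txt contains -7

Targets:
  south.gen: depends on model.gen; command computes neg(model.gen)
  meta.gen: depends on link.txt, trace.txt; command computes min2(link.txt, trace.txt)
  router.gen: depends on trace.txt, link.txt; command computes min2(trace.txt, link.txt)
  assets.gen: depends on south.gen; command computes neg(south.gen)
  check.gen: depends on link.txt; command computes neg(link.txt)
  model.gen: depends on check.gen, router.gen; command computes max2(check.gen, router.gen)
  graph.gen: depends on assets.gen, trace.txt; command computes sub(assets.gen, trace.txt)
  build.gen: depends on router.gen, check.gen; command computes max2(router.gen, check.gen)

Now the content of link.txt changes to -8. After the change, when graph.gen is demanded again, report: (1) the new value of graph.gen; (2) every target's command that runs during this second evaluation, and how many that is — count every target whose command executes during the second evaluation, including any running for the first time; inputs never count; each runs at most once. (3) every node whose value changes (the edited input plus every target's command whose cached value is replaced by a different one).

First demand of the output computes:
  check.gen = neg(-7) = 7
  router.gen = min2(5, -7) = -7
  model.gen = max2(7, -7) = 7
  south.gen = neg(7) = -7
  assets.gen = neg(-7) = 7
  graph.gen = sub(7, 5) = 2

After the edit, cleaning proceeds:
  check.gen: a read changed (link.txt -7->-8) — executes, giving 8.
  router.gen: a read changed (link.txt -7->-8) — executes, giving -8.
  model.gen: a read changed (check.gen 7->8; router.gen -7->-8) — executes, giving 8.
  south.gen: a read changed (model.gen 7->8) — executes, giving -8.
  assets.gen: a read changed (south.gen -7->-8) — executes, giving 8.
  graph.gen: a read changed (assets.gen 7->8) — executes, giving 3.

Demanding graph.gen again yields 3.
6 target commands run: assets.gen, check.gen, graph.gen, model.gen, router.gen, south.gen.
The nodes whose values change: assets.gen, check.gen, graph.gen, link.txt, model.gen, router.gen, south.gen.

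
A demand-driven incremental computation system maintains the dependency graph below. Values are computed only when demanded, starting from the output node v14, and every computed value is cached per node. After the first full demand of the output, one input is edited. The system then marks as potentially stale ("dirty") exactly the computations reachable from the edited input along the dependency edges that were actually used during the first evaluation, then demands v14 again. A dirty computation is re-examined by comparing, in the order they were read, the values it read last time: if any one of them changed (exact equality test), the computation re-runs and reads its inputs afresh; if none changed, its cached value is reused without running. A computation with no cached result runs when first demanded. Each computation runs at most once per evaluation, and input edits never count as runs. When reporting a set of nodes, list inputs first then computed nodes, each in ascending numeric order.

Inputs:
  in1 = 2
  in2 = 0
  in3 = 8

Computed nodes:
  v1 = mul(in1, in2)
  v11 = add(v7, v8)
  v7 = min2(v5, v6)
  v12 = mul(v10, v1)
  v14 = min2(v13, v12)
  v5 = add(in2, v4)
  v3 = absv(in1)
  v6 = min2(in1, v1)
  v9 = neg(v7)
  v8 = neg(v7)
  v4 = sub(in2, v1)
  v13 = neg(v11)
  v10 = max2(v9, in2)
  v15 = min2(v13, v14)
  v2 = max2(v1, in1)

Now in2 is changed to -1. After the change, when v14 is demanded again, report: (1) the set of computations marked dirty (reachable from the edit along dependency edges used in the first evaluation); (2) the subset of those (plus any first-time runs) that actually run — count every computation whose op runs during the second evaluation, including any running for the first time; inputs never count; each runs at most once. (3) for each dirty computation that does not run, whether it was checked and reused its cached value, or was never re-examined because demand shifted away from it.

First evaluation (everything demanded from the output):
  v1 = mul(2, 0) = 0
  v4 = sub(0, 0) = 0
  v5 = add(0, 0) = 0
  v6 = min2(2, 0) = 0
  v7 = min2(0, 0) = 0
  v8 = neg(0) = 0
  v9 = neg(0) = 0
  v10 = max2(0, 0) = 0
  v11 = add(0, 0) = 0
  v12 = mul(0, 0) = 0
  v13 = neg(0) = 0
  v14 = min2(0, 0) = 0

Propagation after the edit:
  v1: runs — in2 0->-1; result -2.
  v4: runs — in2 0->-1; v1 0->-2; result 1.
  v5: runs — in2 0->-1; v4 0->1; result 0 (same value as before).
  v6: runs — v1 0->-2; result -2.
  v7: runs — v6 0->-2; result -2.
  v8: runs — v7 0->-2; result 2.
  v9: runs — v7 0->-2; result 2.
  v10: runs — v9 0->2; in2 0->-1; result 2.
  v11: runs — v7 0->-2; v8 0->2; result 0 (same value as before).
  v12: runs — v10 0->2; v1 0->-2; result -4.
  v13: checked — values it read are unchanged (v11 unchanged); reused cached 0 without running.
  v14: runs — v12 0->-4; result -4.

Key observation: the cutoff stops propagation at v13 — its inputs' values are unchanged, so it reuses its cache.

Marked dirty: v1, v4, v5, v6, v7, v8, v9, v10, v11, v12, v13, v14.
Computations that run: v1, v4, v5, v6, v7, v8, v9, v10, v11, v12, v14 — 11 in total.
Checked but reused from cache: v13.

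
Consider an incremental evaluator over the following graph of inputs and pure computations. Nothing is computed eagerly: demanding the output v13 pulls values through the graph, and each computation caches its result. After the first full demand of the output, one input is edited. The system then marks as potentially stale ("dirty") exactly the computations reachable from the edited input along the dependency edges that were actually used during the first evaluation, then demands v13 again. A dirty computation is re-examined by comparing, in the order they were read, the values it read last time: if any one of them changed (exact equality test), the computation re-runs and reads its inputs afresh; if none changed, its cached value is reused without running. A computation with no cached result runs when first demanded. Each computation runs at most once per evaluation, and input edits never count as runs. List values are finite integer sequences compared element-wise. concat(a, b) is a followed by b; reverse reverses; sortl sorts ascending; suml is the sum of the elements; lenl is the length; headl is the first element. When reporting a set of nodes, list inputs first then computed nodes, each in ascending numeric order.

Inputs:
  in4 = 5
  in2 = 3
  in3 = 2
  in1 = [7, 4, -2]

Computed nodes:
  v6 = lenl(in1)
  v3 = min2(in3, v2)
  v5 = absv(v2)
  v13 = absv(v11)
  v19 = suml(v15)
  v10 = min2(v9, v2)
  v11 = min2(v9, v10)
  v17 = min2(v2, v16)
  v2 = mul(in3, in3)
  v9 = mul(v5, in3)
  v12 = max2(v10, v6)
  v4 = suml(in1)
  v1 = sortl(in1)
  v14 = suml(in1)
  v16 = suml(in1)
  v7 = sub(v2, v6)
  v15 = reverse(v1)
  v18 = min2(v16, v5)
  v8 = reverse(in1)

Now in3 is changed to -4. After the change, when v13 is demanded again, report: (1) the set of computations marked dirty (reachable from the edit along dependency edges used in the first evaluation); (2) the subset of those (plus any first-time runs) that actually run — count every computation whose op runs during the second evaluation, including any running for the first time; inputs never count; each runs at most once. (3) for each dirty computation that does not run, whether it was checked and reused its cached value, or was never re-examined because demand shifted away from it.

Initial pass — values computed on the first demand:
  v2 = mul(2, 2) = 4
  v5 = absv(4) = 4
  v9 = mul(4, 2) = 8
  v10 = min2(8, 4) = 4
  v11 = min2(8, 4) = 4
  v13 = absv(4) = 4

Second demand — change propagation:
  v2: re-runs because in3 2->-4; in3 2->-4; new result 16.
  v5: re-runs because v2 4->16; new result 16.
  v9: re-runs because v5 4->16; in3 2->-4; new result -64.
  v10: re-runs because v9 8->-64; v2 4->16; new result -64.
  v11: re-runs because v9 8->-64; v10 4->-64; new result -64.
  v13: re-runs because v11 4->-64; new result 64.

Dirty set: v2, v5, v9, v10, v11, v13.
Run set: v2, v5, v9, v10, v11, v13 (6 run).
All dirty computations ended up running.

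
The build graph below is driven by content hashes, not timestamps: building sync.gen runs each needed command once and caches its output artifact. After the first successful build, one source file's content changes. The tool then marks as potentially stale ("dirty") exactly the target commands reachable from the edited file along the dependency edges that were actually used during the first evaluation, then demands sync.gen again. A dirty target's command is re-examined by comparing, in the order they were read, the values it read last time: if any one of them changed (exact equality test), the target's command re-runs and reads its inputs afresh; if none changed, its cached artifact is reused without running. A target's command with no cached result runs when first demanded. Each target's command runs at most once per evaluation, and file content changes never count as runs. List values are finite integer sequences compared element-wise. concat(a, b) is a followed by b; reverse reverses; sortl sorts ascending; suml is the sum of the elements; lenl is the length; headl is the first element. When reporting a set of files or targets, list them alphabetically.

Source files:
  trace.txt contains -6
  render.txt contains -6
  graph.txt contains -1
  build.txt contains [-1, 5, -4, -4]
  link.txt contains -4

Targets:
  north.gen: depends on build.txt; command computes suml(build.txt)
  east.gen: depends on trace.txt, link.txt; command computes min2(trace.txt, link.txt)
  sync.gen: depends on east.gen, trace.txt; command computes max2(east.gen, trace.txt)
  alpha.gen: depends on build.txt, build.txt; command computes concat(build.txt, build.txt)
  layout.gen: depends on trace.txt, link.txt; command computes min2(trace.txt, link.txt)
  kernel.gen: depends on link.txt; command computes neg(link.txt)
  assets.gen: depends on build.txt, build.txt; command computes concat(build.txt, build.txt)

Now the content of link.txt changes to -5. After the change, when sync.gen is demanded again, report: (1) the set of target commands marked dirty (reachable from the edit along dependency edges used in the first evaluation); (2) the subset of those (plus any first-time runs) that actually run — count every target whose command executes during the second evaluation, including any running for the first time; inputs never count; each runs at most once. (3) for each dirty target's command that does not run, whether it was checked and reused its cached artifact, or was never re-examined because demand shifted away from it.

Dirty set: east.gen, sync.gen.
Run set: east.gen (1 run).
Re-examined without running (cache reused): sync.gen.
The important point: east.gen recomputes to an identical value, and the output ends up unchanged.

Initial pass — values computed on the first demand:
  east.gen = min2(-6, -4) = -6
  sync.gen = max2(-6, -6) = -6

Second demand — change propagation:
  east.gen: re-runs because link.txt -4->-5; new result -6 (unchanged).
  sync.gen: re-examined; everything it read last time is the same (east.gen unchanged, trace.txt unchanged) — cache -6 kept, no run.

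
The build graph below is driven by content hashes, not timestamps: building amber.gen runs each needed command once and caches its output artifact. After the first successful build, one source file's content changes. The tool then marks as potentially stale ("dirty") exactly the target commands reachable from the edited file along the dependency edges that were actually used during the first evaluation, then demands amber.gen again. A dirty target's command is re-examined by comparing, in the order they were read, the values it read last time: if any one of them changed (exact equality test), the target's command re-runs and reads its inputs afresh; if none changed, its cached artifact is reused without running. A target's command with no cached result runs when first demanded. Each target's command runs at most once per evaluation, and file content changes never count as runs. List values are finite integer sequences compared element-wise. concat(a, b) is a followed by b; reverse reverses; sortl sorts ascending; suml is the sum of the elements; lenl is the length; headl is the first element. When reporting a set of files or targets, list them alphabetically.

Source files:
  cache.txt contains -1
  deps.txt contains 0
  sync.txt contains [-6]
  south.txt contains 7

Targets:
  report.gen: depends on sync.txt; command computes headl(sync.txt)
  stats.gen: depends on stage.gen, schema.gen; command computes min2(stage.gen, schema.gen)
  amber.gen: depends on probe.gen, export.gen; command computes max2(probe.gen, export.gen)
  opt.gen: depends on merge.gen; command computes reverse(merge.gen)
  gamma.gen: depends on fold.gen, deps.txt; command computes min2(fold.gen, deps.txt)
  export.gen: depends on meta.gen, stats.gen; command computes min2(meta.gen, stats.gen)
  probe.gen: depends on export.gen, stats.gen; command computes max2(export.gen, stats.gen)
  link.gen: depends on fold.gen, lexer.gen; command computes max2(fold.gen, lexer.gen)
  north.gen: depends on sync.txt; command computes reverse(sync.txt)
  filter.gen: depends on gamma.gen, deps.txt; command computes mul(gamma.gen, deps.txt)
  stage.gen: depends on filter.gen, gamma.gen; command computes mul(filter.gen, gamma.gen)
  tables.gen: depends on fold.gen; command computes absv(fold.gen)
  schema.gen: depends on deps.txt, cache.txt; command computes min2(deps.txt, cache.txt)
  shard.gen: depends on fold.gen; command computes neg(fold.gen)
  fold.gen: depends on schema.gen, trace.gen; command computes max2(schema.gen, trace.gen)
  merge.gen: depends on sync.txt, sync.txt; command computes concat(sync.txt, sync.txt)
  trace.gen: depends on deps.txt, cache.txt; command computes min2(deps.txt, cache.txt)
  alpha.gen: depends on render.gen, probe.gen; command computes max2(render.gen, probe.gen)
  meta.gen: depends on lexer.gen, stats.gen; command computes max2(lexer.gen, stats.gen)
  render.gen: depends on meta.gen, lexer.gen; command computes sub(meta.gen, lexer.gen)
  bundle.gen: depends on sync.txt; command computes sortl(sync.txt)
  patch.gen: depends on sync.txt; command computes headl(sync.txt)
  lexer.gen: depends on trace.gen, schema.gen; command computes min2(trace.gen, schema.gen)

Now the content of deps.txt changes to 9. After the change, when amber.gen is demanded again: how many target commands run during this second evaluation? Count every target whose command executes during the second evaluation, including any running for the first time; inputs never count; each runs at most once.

Run set: filter.gen, gamma.gen, schema.gen, stage.gen, stats.gen, trace.gen (6 run).
The important point: at lexer.gen every value read last time is unchanged, so the dirty flag clears without a run.

Initial pass — values computed on the first demand:
  schema.gen = min2(0, -1) = -1
  trace.gen = min2(0, -1) = -1
  fold.gen = max2(-1, -1) = -1
  gamma.gen = min2(-1, 0) = -1
  filter.gen = mul(-1, 0) = 0
  lexer.gen = min2(-1, -1) = -1
  stage.gen = mul(0, -1) = 0
  stats.gen = min2(0, -1) = -1
  meta.gen = max2(-1, -1) = -1
  export.gen = min2(-1, -1) = -1
  probe.gen = max2(-1, -1) = -1
  amber.gen = max2(-1, -1) = -1

Second demand — change propagation:
  schema.gen: re-runs because deps.txt 0->9; new result -1 (unchanged).
  trace.gen: re-runs because deps.txt 0->9; new result -1 (unchanged).
  fold.gen: re-examined; everything it read last time is the same (schema.gen unchanged, trace.gen unchanged) — cache -1 kept, no run.
  gamma.gen: re-runs because deps.txt 0->9; new result -1 (unchanged).
  filter.gen: re-runs because deps.txt 0->9; new result -9.
  lexer.gen: re-examined; everything it read last time is the same (trace.gen unchanged, schema.gen unchanged) — cache -1 kept, no run.
  stage.gen: re-runs because filter.gen 0->-9; new result 9.
  stats.gen: re-runs because stage.gen 0->9; new result -1 (unchanged).
  meta.gen: re-examined; everything it read last time is the same (lexer.gen unchanged, stats.gen unchanged) — cache -1 kept, no run.
  export.gen: re-examined; everything it read last time is the same (meta.gen unchanged, stats.gen unchanged) — cache -1 kept, no run.
  probe.gen: re-examined; everything it read last time is the same (export.gen unchanged, stats.gen unchanged) — cache -1 kept, no run.
  amber.gen: re-examined; everything it read last time is the same (probe.gen unchanged, export.gen unchanged) — cache -1 kept, no run.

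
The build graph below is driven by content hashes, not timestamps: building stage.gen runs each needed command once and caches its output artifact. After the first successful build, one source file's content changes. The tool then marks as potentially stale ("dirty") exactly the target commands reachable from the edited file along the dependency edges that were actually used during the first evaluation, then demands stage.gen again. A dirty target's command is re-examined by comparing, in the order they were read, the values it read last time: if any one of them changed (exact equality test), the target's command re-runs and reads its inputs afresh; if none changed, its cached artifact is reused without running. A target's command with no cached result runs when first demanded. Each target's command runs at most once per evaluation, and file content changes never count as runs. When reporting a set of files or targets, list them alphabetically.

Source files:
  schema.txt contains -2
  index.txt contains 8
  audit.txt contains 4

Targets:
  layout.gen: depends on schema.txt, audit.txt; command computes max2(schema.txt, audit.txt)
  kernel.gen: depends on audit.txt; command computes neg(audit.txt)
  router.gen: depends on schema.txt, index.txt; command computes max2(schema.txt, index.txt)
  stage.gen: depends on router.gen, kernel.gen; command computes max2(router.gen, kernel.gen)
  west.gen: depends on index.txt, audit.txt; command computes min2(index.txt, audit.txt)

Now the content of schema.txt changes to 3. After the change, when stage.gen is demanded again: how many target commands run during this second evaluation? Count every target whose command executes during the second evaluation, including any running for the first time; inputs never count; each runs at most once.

Initial pass — values computed on the first demand:
  kernel.gen = neg(4) = -4
  router.gen = max2(-2, 8) = 8
  stage.gen = max2(8, -4) = 8

Second demand — change propagation:
  router.gen: re-runs because schema.txt -2->3; new result 8 (unchanged).
  stage.gen: re-examined; everything it read last time is the same (router.gen unchanged, kernel.gen unchanged) — cache 8 kept, no run.

The important point: router.gen recomputes to an identical value, and the output ends up unchanged.

Run set: router.gen (1 run).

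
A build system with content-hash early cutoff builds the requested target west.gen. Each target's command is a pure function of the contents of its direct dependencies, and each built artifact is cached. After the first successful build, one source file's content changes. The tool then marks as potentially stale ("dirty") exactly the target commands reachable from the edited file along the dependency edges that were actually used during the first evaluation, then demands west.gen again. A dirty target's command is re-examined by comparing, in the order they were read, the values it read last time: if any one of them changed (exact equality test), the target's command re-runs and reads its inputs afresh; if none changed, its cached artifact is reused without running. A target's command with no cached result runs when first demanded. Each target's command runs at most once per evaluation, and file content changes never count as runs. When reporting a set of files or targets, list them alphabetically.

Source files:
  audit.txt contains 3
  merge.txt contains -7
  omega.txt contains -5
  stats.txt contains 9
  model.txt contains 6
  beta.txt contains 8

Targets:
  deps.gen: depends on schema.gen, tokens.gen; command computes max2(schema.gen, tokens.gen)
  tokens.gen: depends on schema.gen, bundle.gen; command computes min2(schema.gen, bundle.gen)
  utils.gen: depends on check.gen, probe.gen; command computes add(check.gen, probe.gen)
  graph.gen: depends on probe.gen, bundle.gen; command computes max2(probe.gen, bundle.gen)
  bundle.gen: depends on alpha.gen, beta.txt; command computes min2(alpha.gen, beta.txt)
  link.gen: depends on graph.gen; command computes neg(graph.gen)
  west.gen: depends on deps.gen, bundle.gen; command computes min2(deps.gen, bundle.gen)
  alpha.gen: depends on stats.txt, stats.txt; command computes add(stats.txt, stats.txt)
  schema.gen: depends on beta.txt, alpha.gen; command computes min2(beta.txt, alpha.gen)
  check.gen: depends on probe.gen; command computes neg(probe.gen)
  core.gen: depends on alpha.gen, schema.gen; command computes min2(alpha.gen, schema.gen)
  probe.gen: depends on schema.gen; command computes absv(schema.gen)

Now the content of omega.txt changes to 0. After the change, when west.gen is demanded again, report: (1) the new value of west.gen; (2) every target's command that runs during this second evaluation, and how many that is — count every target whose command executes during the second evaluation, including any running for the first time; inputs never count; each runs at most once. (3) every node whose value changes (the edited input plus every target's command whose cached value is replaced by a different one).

First evaluation (everything demanded from the output):
  alpha.gen = add(9, 9) = 18
  bundle.gen = min2(18, 8) = 8
  schema.gen = min2(8, 18) = 8
  tokens.gen = min2(8, 8) = 8
  deps.gen = max2(8, 8) = 8
  west.gen = min2(8, 8) = 8

Propagation after the edit:
  omega.txt feeds no computation that the output demands — nothing is marked dirty and nothing runs.

Key observation: omega.txt is never demanded by the output, so the edit triggers no recomputation at all.

New value of west.gen: 8.
Target commands that run: none — 0 in total.
Values that change: omega.txt.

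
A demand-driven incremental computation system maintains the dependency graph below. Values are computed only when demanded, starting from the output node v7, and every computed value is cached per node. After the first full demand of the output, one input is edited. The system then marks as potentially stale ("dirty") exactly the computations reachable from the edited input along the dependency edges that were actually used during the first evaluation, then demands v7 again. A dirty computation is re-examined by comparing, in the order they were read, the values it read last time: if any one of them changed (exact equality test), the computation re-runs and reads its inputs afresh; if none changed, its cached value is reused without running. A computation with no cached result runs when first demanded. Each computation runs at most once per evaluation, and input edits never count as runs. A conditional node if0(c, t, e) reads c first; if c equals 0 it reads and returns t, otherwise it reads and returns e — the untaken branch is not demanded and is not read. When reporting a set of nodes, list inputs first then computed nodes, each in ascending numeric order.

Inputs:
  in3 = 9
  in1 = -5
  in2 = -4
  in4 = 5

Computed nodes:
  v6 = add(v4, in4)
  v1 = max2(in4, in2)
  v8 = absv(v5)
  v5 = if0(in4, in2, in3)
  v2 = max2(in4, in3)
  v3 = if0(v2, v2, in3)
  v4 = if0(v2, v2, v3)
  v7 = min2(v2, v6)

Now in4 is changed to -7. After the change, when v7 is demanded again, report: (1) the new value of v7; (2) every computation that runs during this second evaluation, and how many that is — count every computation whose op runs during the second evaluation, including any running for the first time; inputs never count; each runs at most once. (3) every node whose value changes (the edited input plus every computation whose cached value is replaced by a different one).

First evaluation (everything demanded from the output):
  v2 = max2(5, 9) = 9
  v3 = if0(v2=9 -> else branch in3) = 9
  v4 = if0(v2=9 -> else branch v3) = 9
  v6 = add(9, 5) = 14
  v7 = min2(9, 14) = 9

Propagation after the edit:
  v2: runs — in4 5->-7; result 9 (same value as before).
  v3: checked — values it read are unchanged (v2 unchanged, in3 unchanged); reused cached 9 without running.
  v4: checked — values it read are unchanged (v2 unchanged, v3 unchanged); reused cached 9 without running.
  v6: runs — in4 5->-7; result 2.
  v7: runs — v6 14->2; result 2.

Key observation: the cutoff stops propagation at v3 — its inputs' values are unchanged, so it reuses its cache.

New value of v7: 2.
Computations that run: v2, v6, v7 — 3 in total.
Values that change: in4, v6, v7.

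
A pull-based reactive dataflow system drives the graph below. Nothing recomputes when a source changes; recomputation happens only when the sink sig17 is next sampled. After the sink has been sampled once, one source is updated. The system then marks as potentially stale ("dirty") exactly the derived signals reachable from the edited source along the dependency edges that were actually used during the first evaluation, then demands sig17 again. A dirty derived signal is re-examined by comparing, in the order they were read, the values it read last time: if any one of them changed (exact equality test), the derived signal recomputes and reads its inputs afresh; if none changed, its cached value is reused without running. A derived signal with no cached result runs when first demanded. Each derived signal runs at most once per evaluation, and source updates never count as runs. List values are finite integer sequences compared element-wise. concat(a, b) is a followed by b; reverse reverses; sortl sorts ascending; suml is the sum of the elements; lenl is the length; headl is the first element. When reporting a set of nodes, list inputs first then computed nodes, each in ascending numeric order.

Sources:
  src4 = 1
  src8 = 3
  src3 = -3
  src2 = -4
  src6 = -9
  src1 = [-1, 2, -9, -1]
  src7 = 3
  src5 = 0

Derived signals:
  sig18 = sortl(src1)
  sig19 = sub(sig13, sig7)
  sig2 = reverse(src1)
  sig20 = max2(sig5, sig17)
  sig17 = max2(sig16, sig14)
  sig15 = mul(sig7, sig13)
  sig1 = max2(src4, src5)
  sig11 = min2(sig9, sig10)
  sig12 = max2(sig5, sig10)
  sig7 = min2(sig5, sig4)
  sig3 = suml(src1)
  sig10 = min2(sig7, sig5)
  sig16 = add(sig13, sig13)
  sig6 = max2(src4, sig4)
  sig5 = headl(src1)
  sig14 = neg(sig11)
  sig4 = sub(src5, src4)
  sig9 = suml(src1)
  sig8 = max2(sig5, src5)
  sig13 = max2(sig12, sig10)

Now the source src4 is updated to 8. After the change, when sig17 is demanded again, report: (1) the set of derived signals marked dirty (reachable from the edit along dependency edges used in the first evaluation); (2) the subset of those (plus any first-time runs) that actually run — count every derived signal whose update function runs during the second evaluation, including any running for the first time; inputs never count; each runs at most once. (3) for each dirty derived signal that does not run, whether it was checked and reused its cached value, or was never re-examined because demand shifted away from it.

Marked dirty: sig4, sig7, sig10, sig11, sig12, sig13, sig14, sig16, sig17.
Derived signals that run: sig4, sig7, sig10, sig11, sig12, sig13 — 6 in total.
Checked but reused from cache: sig14, sig16, sig17.
Key observation: the cutoff stops propagation at sig14 — its inputs' values are unchanged, so it reuses its cache.

First evaluation (everything demanded from the output):
  sig4 = sub(0, 1) = -1
  sig5 = headl([-1, 2, -9, -1]) = -1
  sig7 = min2(-1, -1) = -1
  sig9 = suml([-1, 2, -9, -1]) = -9
  sig10 = min2(-1, -1) = -1
  sig11 = min2(-9, -1) = -9
  sig12 = max2(-1, -1) = -1
  sig13 = max2(-1, -1) = -1
  sig14 = neg(-9) = 9
  sig16 = add(-1, -1) = -2
  sig17 = max2(-2, 9) = 9

Propagation after the edit:
  sig4: runs — src4 1->8; result -8.
  sig7: runs — sig4 -1->-8; result -8.
  sig10: runs — sig7 -1->-8; result -8.
  sig11: runs — sig10 -1->-8; result -9 (same value as before).
  sig12: runs — sig10 -1->-8; result -1 (same value as before).
  sig13: runs — sig10 -1->-8; result -1 (same value as before).
  sig14: checked — values it read are unchanged (sig11 unchanged); reused cached 9 without running.
  sig16: checked — values it read are unchanged (sig13 unchanged, sig13 unchanged); reused cached -2 without running.
  sig17: checked — values it read are unchanged (sig16 unchanged, sig14 unchanged); reused cached 9 without running.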